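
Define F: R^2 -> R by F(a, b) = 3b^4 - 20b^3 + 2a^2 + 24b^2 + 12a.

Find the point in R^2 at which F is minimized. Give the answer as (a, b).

F(a,b) separates as P(a) + Q(b), so its minimum is min P + min Q.
P'(a) = 4a + 12 vanishes at a ∈ {-3}; Q'(b) = 12b(b - 4)(b - 1) vanishes at b ∈ {0, 1, 4}.
Local minima of P (where P''>0): P(-3)=-18. Local minima of Q: Q(0)=0, Q(4)=-128.
So the global minimum of F is P(-3) + Q(4) = -18 − 128 = -146, attained at (-3, 4).

(-3, 4)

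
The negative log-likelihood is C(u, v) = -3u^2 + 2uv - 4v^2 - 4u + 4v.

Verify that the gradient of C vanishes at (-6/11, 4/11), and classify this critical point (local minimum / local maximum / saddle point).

∇C = (-6u + 2v - 4, 2u - 8v + 4); substituting (-6/11, 4/11) gives ∇C = (0, 0), so (-6/11, 4/11) is indeed a critical point.
The Hessian of C is constant: H = [[-6, 2], [2, -8]].
det(H) = (-6)·(-8) − 2² = 44.
det(H) > 0 and tr(H) = -14 < 0, so H is negative definite and the point is a local maximum.

local maximum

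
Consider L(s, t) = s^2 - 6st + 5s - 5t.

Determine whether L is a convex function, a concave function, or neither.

neither

L is quadratic, so its Hessian is the constant matrix H = [[2, -6], [-6, 0]].
det(H) = -36, tr(H) = 2.
det(H) < 0, so H is indefinite: neither convex nor concave.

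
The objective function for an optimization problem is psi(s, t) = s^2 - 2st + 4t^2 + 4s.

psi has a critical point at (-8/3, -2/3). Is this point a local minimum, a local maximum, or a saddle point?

local minimum

The Hessian of psi is constant: H = [[2, -2], [-2, 8]].
det(H) = 2·8 − (-2)² = 12.
det(H) > 0 and tr(H) = 10 > 0, so H is positive definite and the point is a local minimum.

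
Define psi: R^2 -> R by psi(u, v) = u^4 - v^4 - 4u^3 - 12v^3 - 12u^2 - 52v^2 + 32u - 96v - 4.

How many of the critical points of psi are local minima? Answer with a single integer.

2

psi separates as a function of u plus a function of v, so ∇psi=0 decouples.
∂psi/∂u = 4(u - 4)(u - 1)(u + 2) = 0 at u ∈ {-2, 1, 4}; ∂psi/∂v = -4(v + 2)(v + 3)(v + 4) = 0 at v ∈ {-4, -3, -2}.
The Hessian is diagonal: diag(psi_uu, psi_vv). Second derivatives: psi_uu(-2)=72, psi_uu(1)=-36, psi_uu(4)=72; psi_vv(-4)=-8, psi_vv(-3)=4, psi_vv(-2)=-8.
Local minima occur where both diagonal entries positive: (-2, -3), (4, -3). Count: 2.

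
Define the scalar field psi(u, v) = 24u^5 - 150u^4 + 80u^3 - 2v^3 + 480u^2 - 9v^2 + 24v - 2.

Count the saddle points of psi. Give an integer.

4

psi separates as a function of u plus a function of v, so ∇psi=0 decouples.
∂psi/∂u = 120u(u - 4)(u - 2)(u + 1) = 0 at u ∈ {-1, 0, 2, 4}; ∂psi/∂v = -6(v - 1)(v + 4) = 0 at v ∈ {-4, 1}.
The Hessian is diagonal: diag(psi_uu, psi_vv). Second derivatives: psi_uu(-1)=-1800, psi_uu(0)=960, psi_uu(2)=-1440, psi_uu(4)=4800; psi_vv(-4)=30, psi_vv(1)=-30.
Saddle points occur where the two diagonal entries have opposite signs: (-1, -4), (0, 1), (2, -4), (4, 1). Count: 4.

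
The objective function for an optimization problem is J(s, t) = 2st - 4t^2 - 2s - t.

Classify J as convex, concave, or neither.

neither

J is quadratic, so its Hessian is the constant matrix H = [[0, 2], [2, -8]].
det(H) = -4, tr(H) = -8.
det(H) < 0, so H is indefinite: neither convex nor concave.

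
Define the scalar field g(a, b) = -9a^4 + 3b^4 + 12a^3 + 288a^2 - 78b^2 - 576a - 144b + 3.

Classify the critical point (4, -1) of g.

local maximum

The mixed partial ∂²g/∂a∂b is 0, so the Hessian at any point is diag(g_aa, g_bb) = diag(36(-3a^2 + 2a + 16), 12(3b^2 - 13)).
At (4, -1): H = diag(-864, -120).
Both eigenvalues are negative, so H is negative definite: a local maximum.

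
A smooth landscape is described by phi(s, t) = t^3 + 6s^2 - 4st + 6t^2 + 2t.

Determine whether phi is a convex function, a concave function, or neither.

neither

The term t^3 is cubic, so the Hessian is not constant.
∂²phi/∂t² = 6t + 12, which takes both signs as t varies (negative for sufficiently negative t). A diagonal entry of the Hessian changing sign means the Hessian is neither positive- nor negative-semidefinite on all of R^2.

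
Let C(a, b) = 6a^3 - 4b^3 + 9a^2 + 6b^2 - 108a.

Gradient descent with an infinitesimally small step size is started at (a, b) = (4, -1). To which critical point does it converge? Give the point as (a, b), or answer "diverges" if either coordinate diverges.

C is separable, so gradient descent decouples: a follows -∂C/∂a, b follows -∂C/∂b.
∂C/∂a = 18(a - 2)(a + 3); at a=4 this is 252, so a decreases.
∂C/∂b = -12b(b - 1); at b=-1 this is -24, so b increases.
a converges to its nearest critical value 2 (a local min of the a-part); b converges to 0. The iterate converges to (2, 0).

(2, 0)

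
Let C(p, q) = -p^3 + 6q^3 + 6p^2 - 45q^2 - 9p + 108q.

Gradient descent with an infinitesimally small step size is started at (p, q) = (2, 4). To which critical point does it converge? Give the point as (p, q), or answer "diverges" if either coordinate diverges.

(1, 3)

C is separable, so gradient descent decouples: p follows -∂C/∂p, q follows -∂C/∂q.
∂C/∂p = -3(p - 3)(p - 1); at p=2 this is 3, so p decreases.
∂C/∂q = 18(q - 3)(q - 2); at q=4 this is 36, so q decreases.
p converges to its nearest critical value 1 (a local min of the p-part); q converges to 3. The iterate converges to (1, 3).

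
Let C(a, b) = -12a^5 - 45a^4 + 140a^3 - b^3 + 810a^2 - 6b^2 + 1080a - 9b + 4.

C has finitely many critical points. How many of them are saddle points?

C separates as a function of a plus a function of b, so ∇C=0 decouples.
∂C/∂a = -60(a - 3)(a + 1)(a + 2)(a + 3) = 0 at a ∈ {-3, -2, -1, 3}; ∂C/∂b = -3(b + 1)(b + 3) = 0 at b ∈ {-3, -1}.
The Hessian is diagonal: diag(C_aa, C_bb). Second derivatives: C_aa(-3)=720, C_aa(-2)=-300, C_aa(-1)=480, C_aa(3)=-7200; C_bb(-3)=6, C_bb(-1)=-6.
Saddle points occur where the two diagonal entries have opposite signs: (-3, -1), (-2, -3), (-1, -1), (3, -3). Count: 4.

4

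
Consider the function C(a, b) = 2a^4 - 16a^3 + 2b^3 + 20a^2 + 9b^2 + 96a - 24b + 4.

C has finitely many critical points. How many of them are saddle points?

3

C separates as a function of a plus a function of b, so ∇C=0 decouples.
∂C/∂a = 8(a - 4)(a - 3)(a + 1) = 0 at a ∈ {-1, 3, 4}; ∂C/∂b = 6(b - 1)(b + 4) = 0 at b ∈ {-4, 1}.
The Hessian is diagonal: diag(C_aa, C_bb). Second derivatives: C_aa(-1)=160, C_aa(3)=-32, C_aa(4)=40; C_bb(-4)=-30, C_bb(1)=30.
Saddle points occur where the two diagonal entries have opposite signs: (-1, -4), (3, 1), (4, -4). Count: 3.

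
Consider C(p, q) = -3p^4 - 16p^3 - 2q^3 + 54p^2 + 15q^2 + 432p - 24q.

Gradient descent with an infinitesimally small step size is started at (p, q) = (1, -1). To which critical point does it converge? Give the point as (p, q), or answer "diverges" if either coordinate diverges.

C is separable, so gradient descent decouples: p follows -∂C/∂p, q follows -∂C/∂q.
∂C/∂p = -12(p - 3)(p + 3)(p + 4); at p=1 this is 480, so p decreases.
∂C/∂q = -6(q - 4)(q - 1); at q=-1 this is -60, so q increases.
p converges to its nearest critical value -3 (a local min of the p-part); q converges to 1. The iterate converges to (-3, 1).

(-3, 1)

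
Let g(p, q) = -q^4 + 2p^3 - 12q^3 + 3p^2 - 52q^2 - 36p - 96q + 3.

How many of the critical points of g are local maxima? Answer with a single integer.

g separates as a function of p plus a function of q, so ∇g=0 decouples.
∂g/∂p = 6(p - 2)(p + 3) = 0 at p ∈ {-3, 2}; ∂g/∂q = -4(q + 2)(q + 3)(q + 4) = 0 at q ∈ {-4, -3, -2}.
The Hessian is diagonal: diag(g_pp, g_qq). Second derivatives: g_pp(-3)=-30, g_pp(2)=30; g_qq(-4)=-8, g_qq(-3)=4, g_qq(-2)=-8.
Local maxima occur where both diagonal entries negative: (-3, -4), (-3, -2). Count: 2.

2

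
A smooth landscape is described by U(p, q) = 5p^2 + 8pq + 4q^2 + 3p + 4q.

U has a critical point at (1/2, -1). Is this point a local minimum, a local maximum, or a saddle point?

The Hessian of U is constant: H = [[10, 8], [8, 8]].
det(H) = 10·8 − 8² = 16.
det(H) > 0 and tr(H) = 18 > 0, so H is positive definite and the point is a local minimum.

local minimum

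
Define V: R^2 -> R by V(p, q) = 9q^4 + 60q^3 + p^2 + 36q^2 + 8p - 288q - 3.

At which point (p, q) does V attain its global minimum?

V(p,q) separates as A(p) + B(q) − 3, so its minimum is min A + min B − 3.
A'(p) = 2p + 8 vanishes at p ∈ {-4}; B'(q) = 36(q - 1)(q + 2)(q + 4) vanishes at q ∈ {-4, -2, 1}.
Local minima of A (where A''>0): A(-4)=-16. Local minima of B: B(-4)=192, B(1)=-183.
So the global minimum of V is A(-4) + B(1) − 3 = -16 − 183 − 3 = -202, attained at (-4, 1).

(-4, 1)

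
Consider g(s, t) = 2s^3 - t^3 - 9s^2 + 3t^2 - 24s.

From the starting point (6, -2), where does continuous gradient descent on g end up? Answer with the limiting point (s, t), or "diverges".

g is separable, so gradient descent decouples: s follows -∂g/∂s, t follows -∂g/∂t.
∂g/∂s = 6(s - 4)(s + 1); at s=6 this is 84, so s decreases.
∂g/∂t = -3t(t - 2); at t=-2 this is -24, so t increases.
s converges to its nearest critical value 4 (a local min of the s-part); t converges to 0. The iterate converges to (4, 0).

(4, 0)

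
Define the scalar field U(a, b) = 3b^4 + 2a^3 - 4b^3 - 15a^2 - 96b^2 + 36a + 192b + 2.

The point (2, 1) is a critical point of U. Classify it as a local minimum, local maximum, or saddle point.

local maximum

The mixed partial ∂²U/∂a∂b is 0, so the Hessian at any point is diag(U_aa, U_bb) = diag(6(2a - 5), 12(3b^2 - 2b - 16)).
At (2, 1): H = diag(-6, -180).
Both eigenvalues are negative, so H is negative definite: a local maximum.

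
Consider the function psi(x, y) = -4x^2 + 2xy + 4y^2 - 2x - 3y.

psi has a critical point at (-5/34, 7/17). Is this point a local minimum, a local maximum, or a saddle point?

The Hessian of psi is constant: H = [[-8, 2], [2, 8]].
det(H) = (-8)·8 − 2² = -68.
Since det(H) < 0, H is indefinite and the critical point is a saddle point.

saddle point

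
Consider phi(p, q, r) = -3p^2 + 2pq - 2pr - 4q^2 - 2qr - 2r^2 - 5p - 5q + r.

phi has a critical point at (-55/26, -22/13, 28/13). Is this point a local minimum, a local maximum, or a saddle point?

local maximum

The Hessian is constant: H = [[-6, 2, -2], [2, -8, -2], [-2, -2, -4]].
Leading principal minors: Δ₁ = -6, Δ₂ = 44, Δ₃ = -104.
The minors alternate sign starting negative (−, +, −), so H is negative definite: a local maximum.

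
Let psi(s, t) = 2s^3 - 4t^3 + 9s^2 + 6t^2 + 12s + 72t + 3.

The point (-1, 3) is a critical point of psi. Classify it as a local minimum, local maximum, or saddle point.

The mixed partial ∂²psi/∂s∂t is 0, so the Hessian at any point is diag(psi_ss, psi_tt) = diag(6(2s + 3), 12(-2t + 1)).
At (-1, 3): H = diag(6, -60).
The eigenvalues have opposite signs, so H is indefinite: a saddle point.

saddle point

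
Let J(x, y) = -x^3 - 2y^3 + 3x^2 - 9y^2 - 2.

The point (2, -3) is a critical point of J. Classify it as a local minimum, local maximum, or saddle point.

The mixed partial ∂²J/∂x∂y is 0, so the Hessian at any point is diag(J_xx, J_yy) = diag(6(-x + 1), -6(2y + 3)).
At (2, -3): H = diag(-6, 18).
The eigenvalues have opposite signs, so H is indefinite: a saddle point.

saddle point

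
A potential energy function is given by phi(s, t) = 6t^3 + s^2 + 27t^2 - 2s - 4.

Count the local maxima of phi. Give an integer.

0

phi separates as a function of s plus a function of t, so ∇phi=0 decouples.
∂phi/∂s = 2(s - 1) = 0 at s ∈ {1}; ∂phi/∂t = 18t(t + 3) = 0 at t ∈ {-3, 0}.
The Hessian is diagonal: diag(phi_ss, phi_tt). Second derivatives: phi_ss(1)=2; phi_tt(-3)=-54, phi_tt(0)=54.
Local maxima occur where both diagonal entries negative: none. Count: 0.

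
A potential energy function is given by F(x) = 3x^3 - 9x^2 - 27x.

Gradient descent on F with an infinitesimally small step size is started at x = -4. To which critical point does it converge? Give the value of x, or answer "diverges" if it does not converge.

diverges

F'(x) = 9(x - 3)(x + 1), so F'(-4) = 189.
Gradient descent moves in the -F' direction, i.e. x is decreasing.
There is no critical point below x=-4, and F' keeps the same sign, so the iterate runs off to −∞.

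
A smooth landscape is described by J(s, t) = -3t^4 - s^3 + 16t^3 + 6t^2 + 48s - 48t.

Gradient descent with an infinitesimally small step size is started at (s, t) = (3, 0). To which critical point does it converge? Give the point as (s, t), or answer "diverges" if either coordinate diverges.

J is separable, so gradient descent decouples: s follows -∂J/∂s, t follows -∂J/∂t.
∂J/∂s = -3(s - 4)(s + 4); at s=3 this is 21, so s decreases.
∂J/∂t = -12(t - 4)(t - 1)(t + 1); at t=0 this is -48, so t increases.
s converges to its nearest critical value -4 (a local min of the s-part); t converges to 1. The iterate converges to (-4, 1).

(-4, 1)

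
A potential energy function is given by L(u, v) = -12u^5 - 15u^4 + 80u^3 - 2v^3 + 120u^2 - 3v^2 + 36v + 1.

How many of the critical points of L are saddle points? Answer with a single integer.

4

L separates as a function of u plus a function of v, so ∇L=0 decouples.
∂L/∂u = -60u(u - 2)(u + 1)(u + 2) = 0 at u ∈ {-2, -1, 0, 2}; ∂L/∂v = -6(v - 2)(v + 3) = 0 at v ∈ {-3, 2}.
The Hessian is diagonal: diag(L_uu, L_vv). Second derivatives: L_uu(-2)=480, L_uu(-1)=-180, L_uu(0)=240, L_uu(2)=-1440; L_vv(-3)=30, L_vv(2)=-30.
Saddle points occur where the two diagonal entries have opposite signs: (-2, 2), (-1, -3), (0, 2), (2, -3). Count: 4.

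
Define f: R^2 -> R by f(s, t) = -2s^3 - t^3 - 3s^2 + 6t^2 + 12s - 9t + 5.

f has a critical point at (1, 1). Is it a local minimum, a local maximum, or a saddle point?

saddle point

The mixed partial ∂²f/∂s∂t is 0, so the Hessian at any point is diag(f_ss, f_tt) = diag(-6(2s + 1), 6(-t + 2)).
At (1, 1): H = diag(-18, 6).
The eigenvalues have opposite signs, so H is indefinite: a saddle point.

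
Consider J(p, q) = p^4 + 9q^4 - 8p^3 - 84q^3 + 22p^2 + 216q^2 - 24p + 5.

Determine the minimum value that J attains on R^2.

J(p,q) separates as A(p) + B(q) + 5, so its minimum is min A + min B + 5.
A'(p) = 4(p - 3)(p - 2)(p - 1) vanishes at p ∈ {1, 2, 3}; B'(q) = 36q(q - 4)(q - 3) vanishes at q ∈ {0, 3, 4}.
Local minima of A (where A''>0): A(1)=-9, A(3)=-9. Local minima of B: B(0)=0, B(4)=384.
So the global minimum of J is A(1) + B(0) + 5 = -9 + 0 + 5 = -4, attained at (1, 0).

-4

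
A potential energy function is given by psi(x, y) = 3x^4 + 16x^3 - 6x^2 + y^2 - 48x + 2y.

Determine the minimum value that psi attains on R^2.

-161

psi(x,y) separates as P(x) + Q(y), so its minimum is min P + min Q.
P'(x) = 12(x - 1)(x + 1)(x + 4) vanishes at x ∈ {-4, -1, 1}; Q'(y) = 2y + 2 vanishes at y ∈ {-1}.
Local minima of P (where P''>0): P(-4)=-160, P(1)=-35. Local minima of Q: Q(-1)=-1.
So the global minimum of psi is P(-4) + Q(-1) = -160 − 1 = -161, attained at (-4, -1).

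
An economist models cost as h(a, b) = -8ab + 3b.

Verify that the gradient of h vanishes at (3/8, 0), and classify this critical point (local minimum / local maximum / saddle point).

saddle point

∇h = (-8b, -8a + 3); substituting (3/8, 0) gives ∇h = (0, 0), so (3/8, 0) is indeed a critical point.
The Hessian of h is constant: H = [[0, -8], [-8, 0]].
det(H) = 0·0 − (-8)² = -64.
Since det(H) < 0, H is indefinite and the critical point is a saddle point.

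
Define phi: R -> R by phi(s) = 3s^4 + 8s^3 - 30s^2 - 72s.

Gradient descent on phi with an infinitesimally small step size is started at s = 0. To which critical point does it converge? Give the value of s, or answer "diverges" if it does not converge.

phi'(s) = 12(s - 2)(s + 1)(s + 3), so phi'(0) = -72.
Gradient descent moves in the -phi' direction, i.e. s is increasing.
The nearest critical point in that direction is s = 2, where phi'' = 180 > 0 (a local minimum). The iterate converges there.

2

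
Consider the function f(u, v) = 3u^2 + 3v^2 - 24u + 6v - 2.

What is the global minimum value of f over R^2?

f(u,v) separates as P(u) + Q(v) − 2, so its minimum is min P + min Q − 2.
P'(u) = 6u - 24 vanishes at u ∈ {4}; Q'(v) = 6v + 6 vanishes at v ∈ {-1}.
Local minima of P (where P''>0): P(4)=-48. Local minima of Q: Q(-1)=-3.
So the global minimum of f is P(4) + Q(-1) − 2 = -48 − 3 − 2 = -53, attained at (4, -1).

-53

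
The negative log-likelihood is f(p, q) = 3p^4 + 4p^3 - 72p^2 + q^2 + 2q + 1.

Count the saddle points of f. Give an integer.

1

f separates as a function of p plus a function of q, so ∇f=0 decouples.
∂f/∂p = 12p(p - 3)(p + 4) = 0 at p ∈ {-4, 0, 3}; ∂f/∂q = 2(q + 1) = 0 at q ∈ {-1}.
The Hessian is diagonal: diag(f_pp, f_qq). Second derivatives: f_pp(-4)=336, f_pp(0)=-144, f_pp(3)=252; f_qq(-1)=2.
Saddle points occur where the two diagonal entries have opposite signs: (0, -1). Count: 1.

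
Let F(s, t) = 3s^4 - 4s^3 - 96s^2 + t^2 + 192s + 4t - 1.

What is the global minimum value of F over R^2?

-1285

F(s,t) separates as P(s) + Q(t) − 1, so its minimum is min P + min Q − 1.
P'(s) = 12(s - 4)(s - 1)(s + 4) vanishes at s ∈ {-4, 1, 4}; Q'(t) = 2(t + 2) vanishes at t ∈ {-2}.
Local minima of P (where P''>0): P(-4)=-1280, P(4)=-256. Local minima of Q: Q(-2)=-4.
So the global minimum of F is P(-4) + Q(-2) − 1 = -1280 − 4 − 1 = -1285, attained at (-4, -2).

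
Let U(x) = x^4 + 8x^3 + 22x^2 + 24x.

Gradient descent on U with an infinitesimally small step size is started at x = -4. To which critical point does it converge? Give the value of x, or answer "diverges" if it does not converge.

-3

U'(x) = 4(x + 1)(x + 2)(x + 3), so U'(-4) = -24.
Gradient descent moves in the -U' direction, i.e. x is increasing.
The nearest critical point in that direction is x = -3, where U'' = 8 > 0 (a local minimum). The iterate converges there.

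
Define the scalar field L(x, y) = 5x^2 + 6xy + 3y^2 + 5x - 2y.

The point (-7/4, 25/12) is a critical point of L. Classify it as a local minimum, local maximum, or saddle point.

local minimum

The Hessian of L is constant: H = [[10, 6], [6, 6]].
det(H) = 10·6 − 6² = 24.
det(H) > 0 and tr(H) = 16 > 0, so H is positive definite and the point is a local minimum.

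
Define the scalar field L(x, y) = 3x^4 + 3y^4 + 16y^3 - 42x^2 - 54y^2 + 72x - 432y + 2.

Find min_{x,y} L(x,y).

L(x,y) separates as P(x) + Q(y) + 2, so its minimum is min P + min Q + 2.
P'(x) = 12(x - 2)(x - 1)(x + 3) vanishes at x ∈ {-3, 1, 2}; Q'(y) = 12(y - 3)(y + 3)(y + 4) vanishes at y ∈ {-4, -3, 3}.
Local minima of P (where P''>0): P(-3)=-351, P(2)=24. Local minima of Q: Q(-4)=608, Q(3)=-1107.
So the global minimum of L is P(-3) + Q(3) + 2 = -351 − 1107 + 2 = -1456, attained at (-3, 3).

-1456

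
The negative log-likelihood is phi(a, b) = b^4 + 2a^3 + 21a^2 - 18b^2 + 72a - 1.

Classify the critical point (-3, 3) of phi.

local minimum

The mixed partial ∂²phi/∂a∂b is 0, so the Hessian at any point is diag(phi_aa, phi_bb) = diag(6(2a + 7), 12(b^2 - 3)).
At (-3, 3): H = diag(6, 72).
Both eigenvalues are positive, so H is positive definite: a local minimum.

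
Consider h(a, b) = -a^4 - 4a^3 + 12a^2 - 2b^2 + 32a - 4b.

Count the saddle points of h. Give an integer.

h separates as a function of a plus a function of b, so ∇h=0 decouples.
∂h/∂a = -4(a - 2)(a + 1)(a + 4) = 0 at a ∈ {-4, -1, 2}; ∂h/∂b = -4(b + 1) = 0 at b ∈ {-1}.
The Hessian is diagonal: diag(h_aa, h_bb). Second derivatives: h_aa(-4)=-72, h_aa(-1)=36, h_aa(2)=-72; h_bb(-1)=-4.
Saddle points occur where the two diagonal entries have opposite signs: (-1, -1). Count: 1.

1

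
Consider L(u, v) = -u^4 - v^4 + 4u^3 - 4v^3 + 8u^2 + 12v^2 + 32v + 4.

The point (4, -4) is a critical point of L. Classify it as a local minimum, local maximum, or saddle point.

The mixed partial ∂²L/∂u∂v is 0, so the Hessian at any point is diag(L_uu, L_vv) = diag(4(-3u^2 + 6u + 4), 12(-v^2 - 2v + 2)).
At (4, -4): H = diag(-80, -72).
Both eigenvalues are negative, so H is negative definite: a local maximum.

local maximum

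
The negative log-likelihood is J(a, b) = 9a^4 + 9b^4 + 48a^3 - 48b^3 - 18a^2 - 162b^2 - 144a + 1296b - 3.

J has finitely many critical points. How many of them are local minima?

J separates as a function of a plus a function of b, so ∇J=0 decouples.
∂J/∂a = 36(a - 1)(a + 1)(a + 4) = 0 at a ∈ {-4, -1, 1}; ∂J/∂b = 36(b - 4)(b - 3)(b + 3) = 0 at b ∈ {-3, 3, 4}.
The Hessian is diagonal: diag(J_aa, J_bb). Second derivatives: J_aa(-4)=540, J_aa(-1)=-216, J_aa(1)=360; J_bb(-3)=1512, J_bb(3)=-216, J_bb(4)=252.
Local minima occur where both diagonal entries positive: (-4, -3), (-4, 4), (1, -3), (1, 4). Count: 4.

4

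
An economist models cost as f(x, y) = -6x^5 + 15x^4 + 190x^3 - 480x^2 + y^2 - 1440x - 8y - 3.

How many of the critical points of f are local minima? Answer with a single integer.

2

f separates as a function of x plus a function of y, so ∇f=0 decouples.
∂f/∂x = -30(x - 4)(x - 3)(x + 1)(x + 4) = 0 at x ∈ {-4, -1, 3, 4}; ∂f/∂y = 2(y - 4) = 0 at y ∈ {4}.
The Hessian is diagonal: diag(f_xx, f_yy). Second derivatives: f_xx(-4)=5040, f_xx(-1)=-1800, f_xx(3)=840, f_xx(4)=-1200; f_yy(4)=2.
Local minima occur where both diagonal entries positive: (-4, 4), (3, 4). Count: 2.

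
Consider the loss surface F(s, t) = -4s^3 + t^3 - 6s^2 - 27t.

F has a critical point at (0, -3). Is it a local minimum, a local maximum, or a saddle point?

local maximum

The mixed partial ∂²F/∂s∂t is 0, so the Hessian at any point is diag(F_ss, F_tt) = diag(-12(2s + 1), 6t).
At (0, -3): H = diag(-12, -18).
Both eigenvalues are negative, so H is negative definite: a local maximum.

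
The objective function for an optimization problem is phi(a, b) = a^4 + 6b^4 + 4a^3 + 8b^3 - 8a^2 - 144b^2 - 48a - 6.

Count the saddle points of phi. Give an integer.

4

phi separates as a function of a plus a function of b, so ∇phi=0 decouples.
∂phi/∂a = 4(a - 2)(a + 2)(a + 3) = 0 at a ∈ {-3, -2, 2}; ∂phi/∂b = 24b(b - 3)(b + 4) = 0 at b ∈ {-4, 0, 3}.
The Hessian is diagonal: diag(phi_aa, phi_bb). Second derivatives: phi_aa(-3)=20, phi_aa(-2)=-16, phi_aa(2)=80; phi_bb(-4)=672, phi_bb(0)=-288, phi_bb(3)=504.
Saddle points occur where the two diagonal entries have opposite signs: (-3, 0), (-2, -4), (-2, 3), (2, 0). Count: 4.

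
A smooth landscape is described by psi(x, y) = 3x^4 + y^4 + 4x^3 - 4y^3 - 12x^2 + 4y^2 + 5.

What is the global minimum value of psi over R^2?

-27

psi(x,y) separates as P(x) + Q(y) + 5, so its minimum is min P + min Q + 5.
P'(x) = 12x(x - 1)(x + 2) vanishes at x ∈ {-2, 0, 1}; Q'(y) = 4y(y - 2)(y - 1) vanishes at y ∈ {0, 1, 2}.
Local minima of P (where P''>0): P(-2)=-32, P(1)=-5. Local minima of Q: Q(0)=0, Q(2)=0.
So the global minimum of psi is P(-2) + Q(0) + 5 = -32 + 0 + 5 = -27, attained at (-2, 0).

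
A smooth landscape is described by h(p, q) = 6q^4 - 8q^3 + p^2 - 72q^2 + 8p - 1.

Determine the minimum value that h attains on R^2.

h(p,q) separates as A(p) + B(q) − 1, so its minimum is min A + min B − 1.
A'(p) = 2p + 8 vanishes at p ∈ {-4}; B'(q) = 24q(q - 3)(q + 2) vanishes at q ∈ {-2, 0, 3}.
Local minima of A (where A''>0): A(-4)=-16. Local minima of B: B(-2)=-128, B(3)=-378.
So the global minimum of h is A(-4) + B(3) − 1 = -16 − 378 − 1 = -395, attained at (-4, 3).

-395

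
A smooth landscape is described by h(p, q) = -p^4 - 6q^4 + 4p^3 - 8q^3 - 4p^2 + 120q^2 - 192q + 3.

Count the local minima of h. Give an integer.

h separates as a function of p plus a function of q, so ∇h=0 decouples.
∂h/∂p = -4p(p - 2)(p - 1) = 0 at p ∈ {0, 1, 2}; ∂h/∂q = -24(q - 2)(q - 1)(q + 4) = 0 at q ∈ {-4, 1, 2}.
The Hessian is diagonal: diag(h_pp, h_qq). Second derivatives: h_pp(0)=-8, h_pp(1)=4, h_pp(2)=-8; h_qq(-4)=-720, h_qq(1)=120, h_qq(2)=-144.
Local minima occur where both diagonal entries positive: (1, 1). Count: 1.

1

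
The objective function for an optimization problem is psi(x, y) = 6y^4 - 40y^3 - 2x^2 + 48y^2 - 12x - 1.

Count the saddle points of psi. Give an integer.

psi separates as a function of x plus a function of y, so ∇psi=0 decouples.
∂psi/∂x = -4(x + 3) = 0 at x ∈ {-3}; ∂psi/∂y = 24y(y - 4)(y - 1) = 0 at y ∈ {0, 1, 4}.
The Hessian is diagonal: diag(psi_xx, psi_yy). Second derivatives: psi_xx(-3)=-4; psi_yy(0)=96, psi_yy(1)=-72, psi_yy(4)=288.
Saddle points occur where the two diagonal entries have opposite signs: (-3, 0), (-3, 4). Count: 2.

2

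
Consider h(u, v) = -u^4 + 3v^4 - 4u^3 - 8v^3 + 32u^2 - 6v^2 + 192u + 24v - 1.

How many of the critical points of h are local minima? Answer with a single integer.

h separates as a function of u plus a function of v, so ∇h=0 decouples.
∂h/∂u = -4(u - 4)(u + 3)(u + 4) = 0 at u ∈ {-4, -3, 4}; ∂h/∂v = 12(v - 2)(v - 1)(v + 1) = 0 at v ∈ {-1, 1, 2}.
The Hessian is diagonal: diag(h_uu, h_vv). Second derivatives: h_uu(-4)=-32, h_uu(-3)=28, h_uu(4)=-224; h_vv(-1)=72, h_vv(1)=-24, h_vv(2)=36.
Local minima occur where both diagonal entries positive: (-3, -1), (-3, 2). Count: 2.

2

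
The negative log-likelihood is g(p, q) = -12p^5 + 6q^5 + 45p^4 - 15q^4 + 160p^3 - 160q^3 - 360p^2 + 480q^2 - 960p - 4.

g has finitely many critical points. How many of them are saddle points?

8

g separates as a function of p plus a function of q, so ∇g=0 decouples.
∂g/∂p = -60(p - 4)(p - 2)(p + 1)(p + 2) = 0 at p ∈ {-2, -1, 2, 4}; ∂g/∂q = 30q(q - 4)(q - 2)(q + 4) = 0 at q ∈ {-4, 0, 2, 4}.
The Hessian is diagonal: diag(g_pp, g_qq). Second derivatives: g_pp(-2)=1440, g_pp(-1)=-900, g_pp(2)=1440, g_pp(4)=-3600; g_qq(-4)=-5760, g_qq(0)=960, g_qq(2)=-720, g_qq(4)=1920.
Saddle points occur where the two diagonal entries have opposite signs: (-2, -4), (-2, 2), (-1, 0), (-1, 4), (2, -4), (2, 2), (4, 0), (4, 4). Count: 8.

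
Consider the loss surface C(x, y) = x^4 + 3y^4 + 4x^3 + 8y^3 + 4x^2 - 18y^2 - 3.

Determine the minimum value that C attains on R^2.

C(x,y) separates as P(x) + Q(y) − 3, so its minimum is min P + min Q − 3.
P'(x) = 4x(x + 1)(x + 2) vanishes at x ∈ {-2, -1, 0}; Q'(y) = 12y(y - 1)(y + 3) vanishes at y ∈ {-3, 0, 1}.
Local minima of P (where P''>0): P(-2)=0, P(0)=0. Local minima of Q: Q(-3)=-135, Q(1)=-7.
So the global minimum of C is P(-2) + Q(-3) − 3 = 0 − 135 − 3 = -138, attained at (-2, -3).

-138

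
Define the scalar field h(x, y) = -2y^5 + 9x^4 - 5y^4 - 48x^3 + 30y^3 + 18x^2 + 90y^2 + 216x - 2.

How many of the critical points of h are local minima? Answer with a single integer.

4

h separates as a function of x plus a function of y, so ∇h=0 decouples.
∂h/∂x = 36(x - 3)(x - 2)(x + 1) = 0 at x ∈ {-1, 2, 3}; ∂h/∂y = -10y(y - 3)(y + 2)(y + 3) = 0 at y ∈ {-3, -2, 0, 3}.
The Hessian is diagonal: diag(h_xx, h_yy). Second derivatives: h_xx(-1)=432, h_xx(2)=-108, h_xx(3)=144; h_yy(-3)=180, h_yy(-2)=-100, h_yy(0)=180, h_yy(3)=-900.
Local minima occur where both diagonal entries positive: (-1, -3), (-1, 0), (3, -3), (3, 0). Count: 4.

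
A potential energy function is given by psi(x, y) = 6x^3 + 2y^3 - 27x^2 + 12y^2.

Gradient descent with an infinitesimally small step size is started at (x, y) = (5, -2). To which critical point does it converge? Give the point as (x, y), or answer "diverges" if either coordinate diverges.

psi is separable, so gradient descent decouples: x follows -∂psi/∂x, y follows -∂psi/∂y.
∂psi/∂x = 18x(x - 3); at x=5 this is 180, so x decreases.
∂psi/∂y = 6y(y + 4); at y=-2 this is -24, so y increases.
x converges to its nearest critical value 3 (a local min of the x-part); y converges to 0. The iterate converges to (3, 0).

(3, 0)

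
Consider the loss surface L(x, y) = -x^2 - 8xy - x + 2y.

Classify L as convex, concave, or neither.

L is quadratic, so its Hessian is the constant matrix H = [[-2, -8], [-8, 0]].
det(H) = -64, tr(H) = -2.
det(H) < 0, so H is indefinite: neither convex nor concave.

neither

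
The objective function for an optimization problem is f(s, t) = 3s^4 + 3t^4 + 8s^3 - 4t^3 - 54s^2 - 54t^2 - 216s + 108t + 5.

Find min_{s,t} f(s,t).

f(s,t) separates as P(s) + Q(t) + 5, so its minimum is min P + min Q + 5.
P'(s) = 12(s - 3)(s + 2)(s + 3) vanishes at s ∈ {-3, -2, 3}; Q'(t) = 12(t - 3)(t - 1)(t + 3) vanishes at t ∈ {-3, 1, 3}.
Local minima of P (where P''>0): P(-3)=189, P(3)=-675. Local minima of Q: Q(-3)=-459, Q(3)=-27.
So the global minimum of f is P(3) + Q(-3) + 5 = -675 − 459 + 5 = -1129, attained at (3, -3).

-1129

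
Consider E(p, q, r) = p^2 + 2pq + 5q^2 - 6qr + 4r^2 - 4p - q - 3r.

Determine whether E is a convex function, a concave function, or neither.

E is quadratic, so its Hessian is the constant matrix H = [[2, 2, 0], [2, 10, -6], [0, -6, 8]].
Leading principal minors: 2, 16, 56.
All positive ⇒ H ≻ 0 ⇒ convex.

convex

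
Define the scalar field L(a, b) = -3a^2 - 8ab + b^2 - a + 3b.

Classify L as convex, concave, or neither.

neither

L is quadratic, so its Hessian is the constant matrix H = [[-6, -8], [-8, 2]].
det(H) = -76, tr(H) = -4.
det(H) < 0, so H is indefinite: neither convex nor concave.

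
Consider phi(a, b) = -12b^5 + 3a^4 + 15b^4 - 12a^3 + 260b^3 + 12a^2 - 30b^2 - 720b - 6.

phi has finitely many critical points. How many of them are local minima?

4

phi separates as a function of a plus a function of b, so ∇phi=0 decouples.
∂phi/∂a = 12a(a - 2)(a - 1) = 0 at a ∈ {0, 1, 2}; ∂phi/∂b = -60(b - 4)(b - 1)(b + 1)(b + 3) = 0 at b ∈ {-3, -1, 1, 4}.
The Hessian is diagonal: diag(phi_aa, phi_bb). Second derivatives: phi_aa(0)=24, phi_aa(1)=-12, phi_aa(2)=24; phi_bb(-3)=3360, phi_bb(-1)=-1200, phi_bb(1)=1440, phi_bb(4)=-6300.
Local minima occur where both diagonal entries positive: (0, -3), (0, 1), (2, -3), (2, 1). Count: 4.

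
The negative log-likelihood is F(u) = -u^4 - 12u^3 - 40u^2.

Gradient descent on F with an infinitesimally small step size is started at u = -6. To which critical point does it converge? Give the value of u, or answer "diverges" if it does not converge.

F'(u) = -4u(u + 4)(u + 5), so F'(-6) = 48.
Gradient descent moves in the -F' direction, i.e. u is decreasing.
There is no critical point below u=-6, and F' keeps the same sign, so the iterate runs off to −∞.

diverges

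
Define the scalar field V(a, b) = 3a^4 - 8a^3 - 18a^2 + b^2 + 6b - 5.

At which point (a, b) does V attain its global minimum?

V(a,b) separates as P(a) + Q(b) − 5, so its minimum is min P + min Q − 5.
P'(a) = 12a(a - 3)(a + 1) vanishes at a ∈ {-1, 0, 3}; Q'(b) = 2b + 6 vanishes at b ∈ {-3}.
Local minima of P (where P''>0): P(-1)=-7, P(3)=-135. Local minima of Q: Q(-3)=-9.
So the global minimum of V is P(3) + Q(-3) − 5 = -135 − 9 − 5 = -149, attained at (3, -3).

(3, -3)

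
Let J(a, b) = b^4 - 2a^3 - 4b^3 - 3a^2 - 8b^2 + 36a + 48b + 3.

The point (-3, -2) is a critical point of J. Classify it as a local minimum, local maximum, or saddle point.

local minimum

The mixed partial ∂²J/∂a∂b is 0, so the Hessian at any point is diag(J_aa, J_bb) = diag(-6(2a + 1), 4(3b^2 - 6b - 4)).
At (-3, -2): H = diag(30, 80).
Both eigenvalues are positive, so H is positive definite: a local minimum.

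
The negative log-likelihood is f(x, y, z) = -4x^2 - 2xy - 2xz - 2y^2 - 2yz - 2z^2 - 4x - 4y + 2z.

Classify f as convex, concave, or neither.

f is quadratic, so its Hessian is the constant matrix H = [[-8, -2, -2], [-2, -4, -2], [-2, -2, -4]].
Leading principal minors: -8, 28, -80.
Signs alternate −, +, − ⇒ H ≺ 0 ⇒ concave.

concave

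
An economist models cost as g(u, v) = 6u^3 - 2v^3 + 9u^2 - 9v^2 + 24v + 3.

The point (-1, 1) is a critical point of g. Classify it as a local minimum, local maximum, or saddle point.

local maximum

The mixed partial ∂²g/∂u∂v is 0, so the Hessian at any point is diag(g_uu, g_vv) = diag(18(2u + 1), -6(2v + 3)).
At (-1, 1): H = diag(-18, -30).
Both eigenvalues are negative, so H is negative definite: a local maximum.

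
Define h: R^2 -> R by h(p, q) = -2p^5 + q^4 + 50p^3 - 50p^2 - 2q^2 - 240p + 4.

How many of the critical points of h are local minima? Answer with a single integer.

4

h separates as a function of p plus a function of q, so ∇h=0 decouples.
∂h/∂p = -10(p - 3)(p - 2)(p + 1)(p + 4) = 0 at p ∈ {-4, -1, 2, 3}; ∂h/∂q = 4q(q - 1)(q + 1) = 0 at q ∈ {-1, 0, 1}.
The Hessian is diagonal: diag(h_pp, h_qq). Second derivatives: h_pp(-4)=1260, h_pp(-1)=-360, h_pp(2)=180, h_pp(3)=-280; h_qq(-1)=8, h_qq(0)=-4, h_qq(1)=8.
Local minima occur where both diagonal entries positive: (-4, -1), (-4, 1), (2, -1), (2, 1). Count: 4.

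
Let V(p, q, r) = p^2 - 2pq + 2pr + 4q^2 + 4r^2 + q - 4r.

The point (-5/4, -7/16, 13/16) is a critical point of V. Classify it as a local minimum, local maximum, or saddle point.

The Hessian is constant: H = [[2, -2, 2], [-2, 8, 0], [2, 0, 8]].
Leading principal minors: Δ₁ = 2, Δ₂ = 12, Δ₃ = 64.
All leading minors are positive, so H is positive definite: a local minimum.

local minimum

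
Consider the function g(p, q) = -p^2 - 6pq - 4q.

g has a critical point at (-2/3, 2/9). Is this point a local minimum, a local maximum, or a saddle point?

The Hessian of g is constant: H = [[-2, -6], [-6, 0]].
det(H) = (-2)·0 − (-6)² = -36.
Since det(H) < 0, H is indefinite and the critical point is a saddle point.

saddle point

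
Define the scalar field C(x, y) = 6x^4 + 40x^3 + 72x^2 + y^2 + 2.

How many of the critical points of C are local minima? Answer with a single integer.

C separates as a function of x plus a function of y, so ∇C=0 decouples.
∂C/∂x = 24x(x + 2)(x + 3) = 0 at x ∈ {-3, -2, 0}; ∂C/∂y = 2y = 0 at y ∈ {0}.
The Hessian is diagonal: diag(C_xx, C_yy). Second derivatives: C_xx(-3)=72, C_xx(-2)=-48, C_xx(0)=144; C_yy(0)=2.
Local minima occur where both diagonal entries positive: (-3, 0), (0, 0). Count: 2.

2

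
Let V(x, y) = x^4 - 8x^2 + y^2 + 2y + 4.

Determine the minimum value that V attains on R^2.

V(x,y) separates as P(x) + Q(y) + 4, so its minimum is min P + min Q + 4.
P'(x) = 4x(x - 2)(x + 2) vanishes at x ∈ {-2, 0, 2}; Q'(y) = 2y + 2 vanishes at y ∈ {-1}.
Local minima of P (where P''>0): P(-2)=-16, P(2)=-16. Local minima of Q: Q(-1)=-1.
So the global minimum of V is P(-2) + Q(-1) + 4 = -16 − 1 + 4 = -13, attained at (-2, -1).

-13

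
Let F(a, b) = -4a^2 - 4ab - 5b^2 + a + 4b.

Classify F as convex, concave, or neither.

F is quadratic, so its Hessian is the constant matrix H = [[-8, -4], [-4, -10]].
det(H) = 64, tr(H) = -18.
det(H) > 0 and tr(H) < 0, so H is negative definite everywhere: concave.

concave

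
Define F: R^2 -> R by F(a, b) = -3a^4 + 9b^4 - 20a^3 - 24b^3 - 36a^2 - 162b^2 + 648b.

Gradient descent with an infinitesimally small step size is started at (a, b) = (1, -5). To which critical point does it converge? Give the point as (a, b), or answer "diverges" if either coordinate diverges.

diverges

F is separable, so gradient descent decouples: a follows -∂F/∂a, b follows -∂F/∂b.
∂F/∂a = -12a(a + 2)(a + 3); at a=1 this is -144, so a increases.
∂F/∂b = 36(b - 3)(b - 2)(b + 3); at b=-5 this is -4032, so b increases.
The a-coordinate has no critical point in that direction and runs off to infinity.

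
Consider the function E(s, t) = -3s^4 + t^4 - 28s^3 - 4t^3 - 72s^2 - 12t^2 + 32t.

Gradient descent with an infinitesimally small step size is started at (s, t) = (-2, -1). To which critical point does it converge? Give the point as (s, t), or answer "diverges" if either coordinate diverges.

(-3, -2)

E is separable, so gradient descent decouples: s follows -∂E/∂s, t follows -∂E/∂t.
∂E/∂s = -12s(s + 3)(s + 4); at s=-2 this is 48, so s decreases.
∂E/∂t = 4(t - 4)(t - 1)(t + 2); at t=-1 this is 40, so t decreases.
s converges to its nearest critical value -3 (a local min of the s-part); t converges to -2. The iterate converges to (-3, -2).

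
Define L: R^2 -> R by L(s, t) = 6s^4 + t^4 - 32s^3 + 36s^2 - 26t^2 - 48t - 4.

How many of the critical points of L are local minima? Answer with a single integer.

4

L separates as a function of s plus a function of t, so ∇L=0 decouples.
∂L/∂s = 24s(s - 3)(s - 1) = 0 at s ∈ {0, 1, 3}; ∂L/∂t = 4(t - 4)(t + 1)(t + 3) = 0 at t ∈ {-3, -1, 4}.
The Hessian is diagonal: diag(L_ss, L_tt). Second derivatives: L_ss(0)=72, L_ss(1)=-48, L_ss(3)=144; L_tt(-3)=56, L_tt(-1)=-40, L_tt(4)=140.
Local minima occur where both diagonal entries positive: (0, -3), (0, 4), (3, -3), (3, 4). Count: 4.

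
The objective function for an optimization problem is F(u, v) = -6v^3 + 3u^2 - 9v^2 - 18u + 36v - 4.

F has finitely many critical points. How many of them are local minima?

F separates as a function of u plus a function of v, so ∇F=0 decouples.
∂F/∂u = 6(u - 3) = 0 at u ∈ {3}; ∂F/∂v = -18(v - 1)(v + 2) = 0 at v ∈ {-2, 1}.
The Hessian is diagonal: diag(F_uu, F_vv). Second derivatives: F_uu(3)=6; F_vv(-2)=54, F_vv(1)=-54.
Local minima occur where both diagonal entries positive: (3, -2). Count: 1.

1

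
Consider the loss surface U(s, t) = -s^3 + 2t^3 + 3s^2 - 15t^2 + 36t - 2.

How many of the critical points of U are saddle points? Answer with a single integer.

U separates as a function of s plus a function of t, so ∇U=0 decouples.
∂U/∂s = -3s(s - 2) = 0 at s ∈ {0, 2}; ∂U/∂t = 6(t - 3)(t - 2) = 0 at t ∈ {2, 3}.
The Hessian is diagonal: diag(U_ss, U_tt). Second derivatives: U_ss(0)=6, U_ss(2)=-6; U_tt(2)=-6, U_tt(3)=6.
Saddle points occur where the two diagonal entries have opposite signs: (0, 2), (2, 3). Count: 2.

2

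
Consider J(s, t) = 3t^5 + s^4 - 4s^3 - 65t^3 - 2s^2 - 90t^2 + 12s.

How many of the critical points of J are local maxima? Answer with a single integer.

2

J separates as a function of s plus a function of t, so ∇J=0 decouples.
∂J/∂s = 4(s - 3)(s - 1)(s + 1) = 0 at s ∈ {-1, 1, 3}; ∂J/∂t = 15t(t - 4)(t + 1)(t + 3) = 0 at t ∈ {-3, -1, 0, 4}.
The Hessian is diagonal: diag(J_ss, J_tt). Second derivatives: J_ss(-1)=32, J_ss(1)=-16, J_ss(3)=32; J_tt(-3)=-630, J_tt(-1)=150, J_tt(0)=-180, J_tt(4)=2100.
Local maxima occur where both diagonal entries negative: (1, -3), (1, 0). Count: 2.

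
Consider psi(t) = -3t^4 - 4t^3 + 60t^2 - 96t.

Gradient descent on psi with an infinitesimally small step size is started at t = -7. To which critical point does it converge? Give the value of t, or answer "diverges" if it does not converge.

diverges

psi'(t) = -12(t - 2)(t - 1)(t + 4), so psi'(-7) = 2592.
Gradient descent moves in the -psi' direction, i.e. t is decreasing.
There is no critical point below t=-7, and psi' keeps the same sign, so the iterate runs off to −∞.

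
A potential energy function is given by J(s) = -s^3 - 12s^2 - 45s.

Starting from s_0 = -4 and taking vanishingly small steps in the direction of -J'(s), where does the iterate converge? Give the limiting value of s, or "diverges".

J'(s) = -3(s + 3)(s + 5), so J'(-4) = 3.
Gradient descent moves in the -J' direction, i.e. s is decreasing.
The nearest critical point in that direction is s = -5, where J'' = 6 > 0 (a local minimum). The iterate converges there.

-5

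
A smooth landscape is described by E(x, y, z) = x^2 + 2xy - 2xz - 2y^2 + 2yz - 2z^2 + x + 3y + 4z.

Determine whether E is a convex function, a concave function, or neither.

E is quadratic, so its Hessian is the constant matrix H = [[2, 2, -2], [2, -4, 2], [-2, 2, -4]].
Leading principal minors: 2, -12, 40.
Neither pattern holds ⇒ H is indefinite ⇒ neither convex nor concave.

neither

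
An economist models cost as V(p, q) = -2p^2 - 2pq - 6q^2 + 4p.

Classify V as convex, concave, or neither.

concave

V is quadratic, so its Hessian is the constant matrix H = [[-4, -2], [-2, -12]].
det(H) = 44, tr(H) = -16.
det(H) > 0 and tr(H) < 0, so H is negative definite everywhere: concave.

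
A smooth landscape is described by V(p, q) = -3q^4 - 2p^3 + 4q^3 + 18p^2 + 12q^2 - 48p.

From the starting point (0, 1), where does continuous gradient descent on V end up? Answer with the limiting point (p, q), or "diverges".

(2, 0)

V is separable, so gradient descent decouples: p follows -∂V/∂p, q follows -∂V/∂q.
∂V/∂p = -6(p - 4)(p - 2); at p=0 this is -48, so p increases.
∂V/∂q = -12q(q - 2)(q + 1); at q=1 this is 24, so q decreases.
p converges to its nearest critical value 2 (a local min of the p-part); q converges to 0. The iterate converges to (2, 0).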